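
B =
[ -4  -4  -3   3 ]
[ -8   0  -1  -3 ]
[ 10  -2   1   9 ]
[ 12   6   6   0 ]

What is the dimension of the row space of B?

Row reduce to echelon form.
R2 ← R2 − (2)·R1: [0, 8, 5, -9]
R3 ← R3 + (5/2)·R1: [0, -12, -13/2, 33/2]
R4 ← R4 + (3)·R1: [0, -6, -3, 9]
R3 ← R3 + (3/2)·R2: [0, 0, 1, 3]
R4 ← R4 + (3/4)·R2: [0, 0, 3/4, 9/4]
R4 ← R4 − (3/4)·R3: [0, 0, 0, 0]
Echelon form has 3 nonzero rows, so rank(B) = 3.
The row space has dimension equal to the rank: 3.

3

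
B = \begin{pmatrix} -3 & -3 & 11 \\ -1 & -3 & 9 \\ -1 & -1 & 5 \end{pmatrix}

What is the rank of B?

Row reduce to echelon form.
R2 ← R2 − (1/3)·R1: [0, -2, 16/3]
R3 ← R3 − (1/3)·R1: [0, 0, 4/3]
Echelon form has 3 nonzero rows, so rank(B) = 3.

3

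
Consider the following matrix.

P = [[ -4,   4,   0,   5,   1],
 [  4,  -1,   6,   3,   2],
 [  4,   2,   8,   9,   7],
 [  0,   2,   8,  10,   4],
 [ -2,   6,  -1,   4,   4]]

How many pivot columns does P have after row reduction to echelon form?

Row reduce to echelon form.
R2 ← R2 + R1: [0, 3, 6, 8, 3]
R3 ← R3 + R1: [0, 6, 8, 14, 8]
R5 ← R5 − (1/2)·R1: [0, 4, -1, 3/2, 7/2]
R3 ← R3 − (2)·R2: [0, 0, -4, -2, 2]
R4 ← R4 − (2/3)·R2: [0, 0, 4, 14/3, 2]
R5 ← R5 − (4/3)·R2: [0, 0, -9, -55/6, -1/2]
R4 ← R4 + R3: [0, 0, 0, 8/3, 4]
R5 ← R5 − (9/4)·R3: [0, 0, 0, -14/3, -5]
R5 ← R5 + (7/4)·R4: [0, 0, 0, 0, 2]
Echelon form has 5 nonzero rows, so rank(P) = 5.
Each nonzero row contributes one pivot column: 5 pivot columns.

5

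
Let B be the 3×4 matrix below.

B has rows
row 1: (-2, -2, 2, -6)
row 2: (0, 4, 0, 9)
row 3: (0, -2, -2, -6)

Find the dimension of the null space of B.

Row reduce to echelon form.
R3 ← R3 + (1/2)·R2: [0, 0, -2, -3/2]
3 nonzero rows, so rank(B) = 3.
B has 4 columns; by rank–nullity, nullity = 4 − 3 = 1.

1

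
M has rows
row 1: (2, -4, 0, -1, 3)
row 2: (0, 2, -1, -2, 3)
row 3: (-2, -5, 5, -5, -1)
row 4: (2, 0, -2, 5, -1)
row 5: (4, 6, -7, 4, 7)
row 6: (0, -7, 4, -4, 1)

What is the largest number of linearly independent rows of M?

Row reduce to echelon form.
R3 ← R3 + R1: [0, -9, 5, -6, 2]
R4 ← R4 − R1: [0, 4, -2, 6, -4]
R5 ← R5 − (2)·R1: [0, 14, -7, 6, 1]
R3 ← R3 + (9/2)·R2: [0, 0, 1/2, -15, 31/2]
R4 ← R4 − (2)·R2: [0, 0, 0, 10, -10]
R5 ← R5 − (7)·R2: [0, 0, 0, 20, -20]
R6 ← R6 + (7/2)·R2: [0, 0, 1/2, -11, 23/2]
R6 ← R6 − R3: [0, 0, 0, 4, -4]
R5 ← R5 − (2)·R4: [0, 0, 0, 0, 0]
R6 ← R6 − (2/5)·R4: [0, 0, 0, 0, 0]
Echelon form has 4 nonzero rows, so rank(M) = 4.
The rank gives the maximum number of linearly independent rows: 4.

4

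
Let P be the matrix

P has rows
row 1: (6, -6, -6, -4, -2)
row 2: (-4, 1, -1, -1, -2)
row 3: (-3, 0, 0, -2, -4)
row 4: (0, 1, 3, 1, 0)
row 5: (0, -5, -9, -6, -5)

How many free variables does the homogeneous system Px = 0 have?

2

Row reduce to echelon form.
R2 ← R2 + (2/3)·R1: [0, -3, -5, -11/3, -10/3]
R3 ← R3 + (1/2)·R1: [0, -3, -3, -4, -5]
R3 ← R3 − R2: [0, 0, 2, -1/3, -5/3]
R4 ← R4 + (1/3)·R2: [0, 0, 4/3, -2/9, -10/9]
R5 ← R5 − (5/3)·R2: [0, 0, -2/3, 1/9, 5/9]
R4 ← R4 − (2/3)·R3: [0, 0, 0, 0, 0]
R5 ← R5 + (1/3)·R3: [0, 0, 0, 0, 0]
3 nonzero rows, so rank(P) = 3.
P has 5 columns; by rank–nullity, nullity = 5 − 3 = 2.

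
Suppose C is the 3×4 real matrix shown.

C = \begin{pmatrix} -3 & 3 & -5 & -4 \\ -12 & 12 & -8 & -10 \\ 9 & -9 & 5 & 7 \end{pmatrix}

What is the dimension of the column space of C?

2

Row reduce to echelon form.
R2 ← R2 − (4)·R1: [0, 0, 12, 6]
R3 ← R3 + (3)·R1: [0, 0, -10, -5]
R3 ← R3 + (5/6)·R2: [0, 0, 0, 0]
Echelon form has 2 nonzero rows, so rank(C) = 2.
The column space has dimension equal to the rank: 2.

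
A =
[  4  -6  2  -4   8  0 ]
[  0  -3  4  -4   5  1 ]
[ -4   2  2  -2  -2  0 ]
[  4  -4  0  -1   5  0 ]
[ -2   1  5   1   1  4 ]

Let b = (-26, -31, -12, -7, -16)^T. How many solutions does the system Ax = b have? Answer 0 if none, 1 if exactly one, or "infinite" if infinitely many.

Row reduce the augmented matrix [A | b].
R3 ← R3 + R1: [0, -4, 4, -6, 6, 0, -38]
R4 ← R4 − R1: [0, 2, -2, 3, -3, 0, 19]
R5 ← R5 + (1/2)·R1: [0, -2, 6, -1, 5, 4, -29]
R3 ← R3 − (4/3)·R2: [0, 0, -4/3, -2/3, -2/3, -4/3, 10/3]
R4 ← R4 + (2/3)·R2: [0, 0, 2/3, 1/3, 1/3, 2/3, -5/3]
R5 ← R5 − (2/3)·R2: [0, 0, 10/3, 5/3, 5/3, 10/3, -25/3]
R4 ← R4 + (1/2)·R3: [0, 0, 0, 0, 0, 0, 0]
R5 ← R5 + (5/2)·R3: [0, 0, 0, 0, 0, 0, 0]
The echelon form has 3 nonzero rows, and every pivot lies in the first 6 columns, so rank(A) = rank([A|b]) = 3.
The system is consistent.
rank = 3 < 6 unknowns, so there are infinitely many solutions.

infinite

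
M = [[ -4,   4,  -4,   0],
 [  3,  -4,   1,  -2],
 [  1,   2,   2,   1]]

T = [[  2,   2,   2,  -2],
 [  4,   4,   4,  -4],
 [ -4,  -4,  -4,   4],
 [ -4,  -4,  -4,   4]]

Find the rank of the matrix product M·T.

1

First compute MT:
[[ 24,  24,  24, -24],
 [ -6,  -6,  -6,   6],
 [ -2,  -2,  -2,   2]]
Now row reduce the product.
R2 ← R2 + (1/4)·R1: [0, 0, 0, 0]
R3 ← R3 + (1/12)·R1: [0, 0, 0, 0]
1 nonzero row, so rank(MT) = 1.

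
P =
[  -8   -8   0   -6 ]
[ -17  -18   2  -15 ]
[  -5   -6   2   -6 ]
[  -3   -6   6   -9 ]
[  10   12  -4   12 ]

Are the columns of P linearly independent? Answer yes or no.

no

Row reduce P to echelon form.
R2 ← R2 − (17/8)·R1: [0, -1, 2, -9/4]
R3 ← R3 − (5/8)·R1: [0, -1, 2, -9/4]
R4 ← R4 − (3/8)·R1: [0, -3, 6, -27/4]
R5 ← R5 + (5/4)·R1: [0, 2, -4, 9/2]
R3 ← R3 − R2: [0, 0, 0, 0]
R4 ← R4 − (3)·R2: [0, 0, 0, 0]
R5 ← R5 + (2)·R2: [0, 0, 0, 0]
2 pivots among 4 columns.
Only 2 < 4 pivot columns, so the columns are linearly dependent.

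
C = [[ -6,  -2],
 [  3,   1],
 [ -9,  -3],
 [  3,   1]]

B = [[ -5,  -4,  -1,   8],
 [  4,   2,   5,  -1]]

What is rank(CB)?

1

First compute CB:
[[ 22,  20,  -4, -46],
 [-11, -10,   2,  23],
 [ 33,  30,  -6, -69],
 [-11, -10,   2,  23]]
Now row reduce the product.
R2 ← R2 + (1/2)·R1: [0, 0, 0, 0]
R3 ← R3 − (3/2)·R1: [0, 0, 0, 0]
R4 ← R4 + (1/2)·R1: [0, 0, 0, 0]
1 nonzero row, so rank(CB) = 1.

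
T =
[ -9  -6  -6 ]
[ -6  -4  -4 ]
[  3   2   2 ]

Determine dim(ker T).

2

Row reduce to echelon form.
R2 ← R2 − (2/3)·R1: [0, 0, 0]
R3 ← R3 + (1/3)·R1: [0, 0, 0]
1 nonzero row, so rank(T) = 1.
T has 3 columns; by rank–nullity, nullity = 3 − 1 = 2.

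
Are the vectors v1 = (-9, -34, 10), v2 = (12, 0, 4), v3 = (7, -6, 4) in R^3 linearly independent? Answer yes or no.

Form the matrix with these vectors as rows and row reduce.
R2 ← R2 + (4/3)·R1: [0, -136/3, 52/3]
R3 ← R3 + (7/9)·R1: [0, -292/9, 106/9]
R3 ← R3 − (73/102)·R2: [0, 0, -32/51]
3 nonzero rows, so the 3 vectors span a space of dimension 3.
Since 3 = 3, the vectors are linearly independent.

yes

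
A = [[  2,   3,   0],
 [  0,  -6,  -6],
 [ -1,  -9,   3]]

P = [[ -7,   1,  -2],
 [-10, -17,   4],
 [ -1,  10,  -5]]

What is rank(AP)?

3

First compute AP:
[[-44, -49,   8],
 [ 66,  42,   6],
 [ 94, 182, -49]]
Now row reduce the product.
R2 ← R2 + (3/2)·R1: [0, -63/2, 18]
R3 ← R3 + (47/22)·R1: [0, 1701/22, -351/11]
R3 ← R3 + (27/11)·R2: [0, 0, 135/11]
3 nonzero rows, so rank(AP) = 3.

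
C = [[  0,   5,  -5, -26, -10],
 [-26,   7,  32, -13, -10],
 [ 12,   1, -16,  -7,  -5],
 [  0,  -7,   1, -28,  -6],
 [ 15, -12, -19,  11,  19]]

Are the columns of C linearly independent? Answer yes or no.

Row reduce C to echelon form.
Swap R1 ↔ R2
R3 ← R3 + (6/13)·R1: [0, 55/13, -16/13, -13, -125/13]
R5 ← R5 + (15/26)·R1: [0, -207/26, -7/13, 7/2, 172/13]
R3 ← R3 − (11/13)·R2: [0, 0, 3, 9, -15/13]
R4 ← R4 + (7/5)·R2: [0, 0, -6, -322/5, -20]
R5 ← R5 + (207/130)·R2: [0, 0, -17/2, -379/10, -35/13]
R4 ← R4 + (2)·R3: [0, 0, 0, -232/5, -290/13]
R5 ← R5 + (17/6)·R3: [0, 0, 0, -62/5, -155/26]
R5 ← R5 − (31/116)·R4: [0, 0, 0, 0, 0]
4 pivots among 5 columns.
Only 4 < 5 pivot columns, so the columns are linearly dependent.

no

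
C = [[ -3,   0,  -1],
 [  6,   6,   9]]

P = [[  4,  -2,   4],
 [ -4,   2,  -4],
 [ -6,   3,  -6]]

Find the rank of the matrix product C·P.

1

First compute CP:
[[ -6,   3,  -6],
 [-54,  27, -54]]
Now row reduce the product.
R2 ← R2 − (9)·R1: [0, 0, 0]
1 nonzero row, so rank(CP) = 1.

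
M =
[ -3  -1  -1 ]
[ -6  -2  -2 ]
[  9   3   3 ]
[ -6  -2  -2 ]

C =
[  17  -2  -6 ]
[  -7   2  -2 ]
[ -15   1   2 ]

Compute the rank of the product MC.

1

First compute MC:
[[-29,   3,  18],
 [-58,   6,  36],
 [ 87,  -9, -54],
 [-58,   6,  36]]
Now row reduce the product.
R2 ← R2 − (2)·R1: [0, 0, 0]
R3 ← R3 + (3)·R1: [0, 0, 0]
R4 ← R4 − (2)·R1: [0, 0, 0]
1 nonzero row, so rank(MC) = 1.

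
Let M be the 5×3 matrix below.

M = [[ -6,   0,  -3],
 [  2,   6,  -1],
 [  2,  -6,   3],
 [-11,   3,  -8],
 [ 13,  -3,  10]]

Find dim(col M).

3

Row reduce to echelon form.
R2 ← R2 + (1/3)·R1: [0, 6, -2]
R3 ← R3 + (1/3)·R1: [0, -6, 2]
R4 ← R4 − (11/6)·R1: [0, 3, -5/2]
R5 ← R5 + (13/6)·R1: [0, -3, 7/2]
R3 ← R3 + R2: [0, 0, 0]
R4 ← R4 − (1/2)·R2: [0, 0, -3/2]
R5 ← R5 + (1/2)·R2: [0, 0, 5/2]
Swap R3 ↔ R4
R5 ← R5 + (5/3)·R3: [0, 0, 0]
Echelon form has 3 nonzero rows, so rank(M) = 3.
The column space has dimension equal to the rank: 3.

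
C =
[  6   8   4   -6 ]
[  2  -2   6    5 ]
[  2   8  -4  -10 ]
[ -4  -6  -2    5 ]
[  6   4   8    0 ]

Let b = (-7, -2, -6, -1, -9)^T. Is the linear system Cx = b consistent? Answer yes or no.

no

Row reduce the augmented matrix [C | b].
R2 ← R2 − (1/3)·R1: [0, -14/3, 14/3, 7, 1/3]
R3 ← R3 − (1/3)·R1: [0, 16/3, -16/3, -8, -11/3]
R4 ← R4 + (2/3)·R1: [0, -2/3, 2/3, 1, -17/3]
R5 ← R5 − R1: [0, -4, 4, 6, -2]
R3 ← R3 + (8/7)·R2: [0, 0, 0, 0, -23/7]
R4 ← R4 − (1/7)·R2: [0, 0, 0, 0, -40/7]
R5 ← R5 − (6/7)·R2: [0, 0, 0, 0, -16/7]
R4 ← R4 − (40/23)·R3: [0, 0, 0, 0, 0]
R5 ← R5 − (16/23)·R3: [0, 0, 0, 0, 0]
The echelon form has 3 nonzero rows; the last pivot sits in the augmented column, so rank(C) = 2 but rank([C|b]) = 3.
Since the ranks differ, the system is inconsistent.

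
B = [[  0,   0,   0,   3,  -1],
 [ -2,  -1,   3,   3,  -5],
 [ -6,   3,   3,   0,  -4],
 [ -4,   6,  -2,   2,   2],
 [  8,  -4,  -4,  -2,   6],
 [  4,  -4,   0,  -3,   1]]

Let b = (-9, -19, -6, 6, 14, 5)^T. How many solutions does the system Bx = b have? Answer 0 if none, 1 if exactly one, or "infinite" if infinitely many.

infinite

Row reduce the augmented matrix [B | b].
Swap R1 ↔ R2
R3 ← R3 − (3)·R1: [0, 6, -6, -9, 11, 51]
R4 ← R4 − (2)·R1: [0, 8, -8, -4, 12, 44]
R5 ← R5 + (4)·R1: [0, -8, 8, 10, -14, -62]
R6 ← R6 + (2)·R1: [0, -6, 6, 3, -9, -33]
Swap R2 ↔ R3
R4 ← R4 − (4/3)·R2: [0, 0, 0, 8, -8/3, -24]
R5 ← R5 + (4/3)·R2: [0, 0, 0, -2, 2/3, 6]
R6 ← R6 + R2: [0, 0, 0, -6, 2, 18]
R4 ← R4 − (8/3)·R3: [0, 0, 0, 0, 0, 0]
R5 ← R5 + (2/3)·R3: [0, 0, 0, 0, 0, 0]
R6 ← R6 + (2)·R3: [0, 0, 0, 0, 0, 0]
The echelon form has 3 nonzero rows, and every pivot lies in the first 5 columns, so rank(B) = rank([B|b]) = 3.
The system is consistent.
rank = 3 < 5 unknowns, so there are infinitely many solutions.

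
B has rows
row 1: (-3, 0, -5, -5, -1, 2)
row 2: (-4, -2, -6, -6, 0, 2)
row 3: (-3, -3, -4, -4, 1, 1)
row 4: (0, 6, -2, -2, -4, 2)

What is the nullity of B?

4

Row reduce to echelon form.
R2 ← R2 − (4/3)·R1: [0, -2, 2/3, 2/3, 4/3, -2/3]
R3 ← R3 − R1: [0, -3, 1, 1, 2, -1]
R3 ← R3 − (3/2)·R2: [0, 0, 0, 0, 0, 0]
R4 ← R4 + (3)·R2: [0, 0, 0, 0, 0, 0]
2 nonzero rows, so rank(B) = 2.
B has 6 columns; by rank–nullity, nullity = 6 − 2 = 4.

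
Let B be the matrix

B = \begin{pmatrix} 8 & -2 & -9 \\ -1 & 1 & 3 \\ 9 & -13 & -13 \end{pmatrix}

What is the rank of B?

Row reduce to echelon form.
R2 ← R2 + (1/8)·R1: [0, 3/4, 15/8]
R3 ← R3 − (9/8)·R1: [0, -43/4, -23/8]
R3 ← R3 + (43/3)·R2: [0, 0, 24]
Echelon form has 3 nonzero rows, so rank(B) = 3.

3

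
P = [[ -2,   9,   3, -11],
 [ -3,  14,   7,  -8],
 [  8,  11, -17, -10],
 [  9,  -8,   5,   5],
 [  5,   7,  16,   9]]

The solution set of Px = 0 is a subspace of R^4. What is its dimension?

Row reduce to echelon form.
R2 ← R2 − (3/2)·R1: [0, 1/2, 5/2, 17/2]
R3 ← R3 + (4)·R1: [0, 47, -5, -54]
R4 ← R4 + (9/2)·R1: [0, 65/2, 37/2, -89/2]
R5 ← R5 + (5/2)·R1: [0, 59/2, 47/2, -37/2]
R3 ← R3 − (94)·R2: [0, 0, -240, -853]
R4 ← R4 − (65)·R2: [0, 0, -144, -597]
R5 ← R5 − (59)·R2: [0, 0, -124, -520]
R4 ← R4 − (3/5)·R3: [0, 0, 0, -426/5]
R5 ← R5 − (31/60)·R3: [0, 0, 0, -4757/60]
R5 ← R5 − (67/72)·R4: [0, 0, 0, 0]
4 nonzero rows, so rank(P) = 4.
P has 4 columns; by rank–nullity, nullity = 4 − 4 = 0.

0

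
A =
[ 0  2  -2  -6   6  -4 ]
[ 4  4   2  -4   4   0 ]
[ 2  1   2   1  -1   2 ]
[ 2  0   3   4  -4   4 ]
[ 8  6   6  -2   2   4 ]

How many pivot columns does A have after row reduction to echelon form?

Row reduce to echelon form.
Swap R1 ↔ R2
R3 ← R3 − (1/2)·R1: [0, -1, 1, 3, -3, 2]
R4 ← R4 − (1/2)·R1: [0, -2, 2, 6, -6, 4]
R5 ← R5 − (2)·R1: [0, -2, 2, 6, -6, 4]
R3 ← R3 + (1/2)·R2: [0, 0, 0, 0, 0, 0]
R4 ← R4 + R2: [0, 0, 0, 0, 0, 0]
R5 ← R5 + R2: [0, 0, 0, 0, 0, 0]
Echelon form has 2 nonzero rows, so rank(A) = 2.
Each nonzero row contributes one pivot column: 2 pivot columns.

2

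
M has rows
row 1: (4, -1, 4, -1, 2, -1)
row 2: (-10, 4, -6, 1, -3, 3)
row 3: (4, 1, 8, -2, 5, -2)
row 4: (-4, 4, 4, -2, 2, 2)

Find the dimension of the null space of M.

3

Row reduce to echelon form.
R2 ← R2 + (5/2)·R1: [0, 3/2, 4, -3/2, 2, 1/2]
R3 ← R3 − R1: [0, 2, 4, -1, 3, -1]
R4 ← R4 + R1: [0, 3, 8, -3, 4, 1]
R3 ← R3 − (4/3)·R2: [0, 0, -4/3, 1, 1/3, -5/3]
R4 ← R4 − (2)·R2: [0, 0, 0, 0, 0, 0]
3 nonzero rows, so rank(M) = 3.
M has 6 columns; by rank–nullity, nullity = 6 − 3 = 3.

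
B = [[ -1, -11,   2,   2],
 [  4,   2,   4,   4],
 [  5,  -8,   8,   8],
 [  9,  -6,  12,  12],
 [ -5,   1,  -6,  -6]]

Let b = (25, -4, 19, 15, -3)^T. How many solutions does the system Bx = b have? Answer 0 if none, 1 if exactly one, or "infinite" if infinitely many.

Row reduce the augmented matrix [B | b].
R2 ← R2 + (4)·R1: [0, -42, 12, 12, 96]
R3 ← R3 + (5)·R1: [0, -63, 18, 18, 144]
R4 ← R4 + (9)·R1: [0, -105, 30, 30, 240]
R5 ← R5 − (5)·R1: [0, 56, -16, -16, -128]
R3 ← R3 − (3/2)·R2: [0, 0, 0, 0, 0]
R4 ← R4 − (5/2)·R2: [0, 0, 0, 0, 0]
R5 ← R5 + (4/3)·R2: [0, 0, 0, 0, 0]
The echelon form has 2 nonzero rows, and every pivot lies in the first 4 columns, so rank(B) = rank([B|b]) = 2.
The system is consistent.
rank = 2 < 4 unknowns, so there are infinitely many solutions.

infinite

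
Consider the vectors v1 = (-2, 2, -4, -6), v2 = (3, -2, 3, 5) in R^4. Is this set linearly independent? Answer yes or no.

Form the matrix with these vectors as rows and row reduce.
R2 ← R2 + (3/2)·R1: [0, 1, -3, -4]
2 nonzero rows, so the 2 vectors span a space of dimension 2.
Since 2 = 2, the vectors are linearly independent.

yes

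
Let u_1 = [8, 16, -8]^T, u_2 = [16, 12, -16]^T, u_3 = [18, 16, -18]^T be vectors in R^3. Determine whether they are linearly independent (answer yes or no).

no

Form the matrix with these vectors as rows and row reduce.
R2 ← R2 − (2)·R1: [0, -20, 0]
R3 ← R3 − (9/4)·R1: [0, -20, 0]
R3 ← R3 − R2: [0, 0, 0]
2 nonzero rows, so the 3 vectors span a space of dimension 2.
Since 2 < 3, the vectors are linearly dependent.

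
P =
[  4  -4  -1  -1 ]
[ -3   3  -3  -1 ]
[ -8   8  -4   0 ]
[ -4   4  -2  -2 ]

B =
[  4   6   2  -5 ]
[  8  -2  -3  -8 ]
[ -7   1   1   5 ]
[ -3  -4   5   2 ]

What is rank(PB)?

3

First compute PB:
[[ -6,  35,  14,   5],
 [ 36, -23, -23, -26],
 [ 60, -68, -44, -44],
 [ 36, -26, -32, -26]]
Now row reduce the product.
R2 ← R2 + (6)·R1: [0, 187, 61, 4]
R3 ← R3 + (10)·R1: [0, 282, 96, 6]
R4 ← R4 + (6)·R1: [0, 184, 52, 4]
R3 ← R3 − (282/187)·R2: [0, 0, 750/187, -6/187]
R4 ← R4 − (184/187)·R2: [0, 0, -1500/187, 12/187]
R4 ← R4 + (2)·R3: [0, 0, 0, 0]
3 nonzero rows, so rank(PB) = 3.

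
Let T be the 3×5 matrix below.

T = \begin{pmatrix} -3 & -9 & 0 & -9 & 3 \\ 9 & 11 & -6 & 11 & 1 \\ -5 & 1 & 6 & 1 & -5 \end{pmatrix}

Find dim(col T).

Row reduce to echelon form.
R2 ← R2 + (3)·R1: [0, -16, -6, -16, 10]
R3 ← R3 − (5/3)·R1: [0, 16, 6, 16, -10]
R3 ← R3 + R2: [0, 0, 0, 0, 0]
Echelon form has 2 nonzero rows, so rank(T) = 2.
The column space has dimension equal to the rank: 2.

2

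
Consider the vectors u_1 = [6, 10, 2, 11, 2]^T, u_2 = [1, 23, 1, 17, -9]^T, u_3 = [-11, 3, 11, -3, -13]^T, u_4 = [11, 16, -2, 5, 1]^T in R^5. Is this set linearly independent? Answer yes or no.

Form the matrix with these vectors as rows and row reduce.
R2 ← R2 − (1/6)·R1: [0, 64/3, 2/3, 91/6, -28/3]
R3 ← R3 + (11/6)·R1: [0, 64/3, 44/3, 103/6, -28/3]
R4 ← R4 − (11/6)·R1: [0, -7/3, -17/3, -91/6, -8/3]
R3 ← R3 − R2: [0, 0, 14, 2, 0]
R4 ← R4 + (7/64)·R2: [0, 0, -179/32, -1729/128, -59/16]
R4 ← R4 + (179/448)·R3: [0, 0, 0, -11387/896, -59/16]
4 nonzero rows, so the 4 vectors span a space of dimension 4.
Since 4 = 4, the vectors are linearly independent.

yes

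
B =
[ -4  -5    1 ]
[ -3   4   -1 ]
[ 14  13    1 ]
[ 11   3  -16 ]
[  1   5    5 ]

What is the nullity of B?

Row reduce to echelon form.
R2 ← R2 − (3/4)·R1: [0, 31/4, -7/4]
R3 ← R3 + (7/2)·R1: [0, -9/2, 9/2]
R4 ← R4 + (11/4)·R1: [0, -43/4, -53/4]
R5 ← R5 + (1/4)·R1: [0, 15/4, 21/4]
R3 ← R3 + (18/31)·R2: [0, 0, 108/31]
R4 ← R4 + (43/31)·R2: [0, 0, -486/31]
R5 ← R5 − (15/31)·R2: [0, 0, 189/31]
R4 ← R4 + (9/2)·R3: [0, 0, 0]
R5 ← R5 − (7/4)·R3: [0, 0, 0]
3 nonzero rows, so rank(B) = 3.
B has 3 columns; by rank–nullity, nullity = 3 − 3 = 0.

0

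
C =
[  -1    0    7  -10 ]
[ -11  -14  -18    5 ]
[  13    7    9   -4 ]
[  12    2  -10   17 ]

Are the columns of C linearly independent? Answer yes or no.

yes

Row reduce C to echelon form.
R2 ← R2 − (11)·R1: [0, -14, -95, 115]
R3 ← R3 + (13)·R1: [0, 7, 100, -134]
R4 ← R4 + (12)·R1: [0, 2, 74, -103]
R3 ← R3 + (1/2)·R2: [0, 0, 105/2, -153/2]
R4 ← R4 + (1/7)·R2: [0, 0, 423/7, -606/7]
R4 ← R4 − (282/245)·R3: [0, 0, 0, 363/245]
4 pivots among 4 columns.
Every column is a pivot column, so the columns are linearly independent.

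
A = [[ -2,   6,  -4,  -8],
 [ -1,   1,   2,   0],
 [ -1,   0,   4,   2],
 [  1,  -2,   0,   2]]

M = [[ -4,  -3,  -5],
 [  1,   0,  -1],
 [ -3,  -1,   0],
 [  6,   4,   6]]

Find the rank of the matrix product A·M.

First compute AM:
[[-22, -22, -44],
 [ -1,   1,   4],
 [  4,   7,  17],
 [  6,   5,   9]]
Now row reduce the product.
R2 ← R2 − (1/22)·R1: [0, 2, 6]
R3 ← R3 + (2/11)·R1: [0, 3, 9]
R4 ← R4 + (3/11)·R1: [0, -1, -3]
R3 ← R3 − (3/2)·R2: [0, 0, 0]
R4 ← R4 + (1/2)·R2: [0, 0, 0]
2 nonzero rows, so rank(AM) = 2.

2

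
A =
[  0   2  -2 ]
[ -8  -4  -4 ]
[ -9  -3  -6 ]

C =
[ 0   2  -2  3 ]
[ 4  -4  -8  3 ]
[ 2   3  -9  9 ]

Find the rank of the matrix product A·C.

First compute AC:
[[  4, -14,   2, -12],
 [-24, -12,  84, -72],
 [-24, -24,  96, -90]]
Now row reduce the product.
R2 ← R2 + (6)·R1: [0, -96, 96, -144]
R3 ← R3 + (6)·R1: [0, -108, 108, -162]
R3 ← R3 − (9/8)·R2: [0, 0, 0, 0]
2 nonzero rows, so rank(AC) = 2.

2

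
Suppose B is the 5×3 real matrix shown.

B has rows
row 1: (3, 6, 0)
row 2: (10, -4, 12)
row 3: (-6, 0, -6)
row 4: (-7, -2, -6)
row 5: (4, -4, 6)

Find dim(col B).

2

Row reduce to echelon form.
R2 ← R2 − (10/3)·R1: [0, -24, 12]
R3 ← R3 + (2)·R1: [0, 12, -6]
R4 ← R4 + (7/3)·R1: [0, 12, -6]
R5 ← R5 − (4/3)·R1: [0, -12, 6]
R3 ← R3 + (1/2)·R2: [0, 0, 0]
R4 ← R4 + (1/2)·R2: [0, 0, 0]
R5 ← R5 − (1/2)·R2: [0, 0, 0]
Echelon form has 2 nonzero rows, so rank(B) = 2.
The column space has dimension equal to the rank: 2.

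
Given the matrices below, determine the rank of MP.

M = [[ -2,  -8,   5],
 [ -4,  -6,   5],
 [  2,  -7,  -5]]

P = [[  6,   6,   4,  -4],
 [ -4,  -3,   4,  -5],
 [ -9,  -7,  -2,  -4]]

First compute MP:
[[-25, -23, -50,  28],
 [-45, -41, -50,  26],
 [ 85,  68, -10,  47]]
Now row reduce the product.
R2 ← R2 − (9/5)·R1: [0, 2/5, 40, -122/5]
R3 ← R3 + (17/5)·R1: [0, -51/5, -180, 711/5]
R3 ← R3 + (51/2)·R2: [0, 0, 840, -480]
3 nonzero rows, so rank(MP) = 3.

3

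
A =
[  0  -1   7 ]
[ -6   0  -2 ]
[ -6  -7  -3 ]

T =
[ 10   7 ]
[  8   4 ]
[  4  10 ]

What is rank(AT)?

2

First compute AT:
[[ 20,  66],
 [-68, -62],
 [-128, -100]]
Now row reduce the product.
R2 ← R2 + (17/5)·R1: [0, 812/5]
R3 ← R3 + (32/5)·R1: [0, 1612/5]
R3 ← R3 − (403/203)·R2: [0, 0]
2 nonzero rows, so rank(AT) = 2.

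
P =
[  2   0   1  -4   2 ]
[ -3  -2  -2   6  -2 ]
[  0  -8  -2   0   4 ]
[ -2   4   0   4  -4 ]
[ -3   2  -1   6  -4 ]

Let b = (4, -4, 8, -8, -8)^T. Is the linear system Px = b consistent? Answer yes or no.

yes

Row reduce the augmented matrix [P | b].
R2 ← R2 + (3/2)·R1: [0, -2, -1/2, 0, 1, 2]
R4 ← R4 + R1: [0, 4, 1, 0, -2, -4]
R5 ← R5 + (3/2)·R1: [0, 2, 1/2, 0, -1, -2]
R3 ← R3 − (4)·R2: [0, 0, 0, 0, 0, 0]
R4 ← R4 + (2)·R2: [0, 0, 0, 0, 0, 0]
R5 ← R5 + R2: [0, 0, 0, 0, 0, 0]
The echelon form has 2 nonzero rows, and every pivot lies in the first 5 columns, so rank(P) = rank([P|b]) = 2.
The system is consistent.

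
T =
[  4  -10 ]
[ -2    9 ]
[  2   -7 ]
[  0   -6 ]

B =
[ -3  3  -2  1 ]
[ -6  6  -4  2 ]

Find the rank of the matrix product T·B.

First compute TB:
[[ 48, -48,  32, -16],
 [-48,  48, -32,  16],
 [ 36, -36,  24, -12],
 [ 36, -36,  24, -12]]
Now row reduce the product.
R2 ← R2 + R1: [0, 0, 0, 0]
R3 ← R3 − (3/4)·R1: [0, 0, 0, 0]
R4 ← R4 − (3/4)·R1: [0, 0, 0, 0]
1 nonzero row, so rank(TB) = 1.

1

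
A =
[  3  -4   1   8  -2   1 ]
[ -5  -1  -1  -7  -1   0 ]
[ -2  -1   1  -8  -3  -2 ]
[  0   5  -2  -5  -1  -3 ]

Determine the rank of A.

Row reduce to echelon form.
R2 ← R2 + (5/3)·R1: [0, -23/3, 2/3, 19/3, -13/3, 5/3]
R3 ← R3 + (2/3)·R1: [0, -11/3, 5/3, -8/3, -13/3, -4/3]
R3 ← R3 − (11/23)·R2: [0, 0, 31/23, -131/23, -52/23, -49/23]
R4 ← R4 + (15/23)·R2: [0, 0, -36/23, -20/23, -88/23, -44/23]
R4 ← R4 + (36/31)·R3: [0, 0, 0, -232/31, -200/31, -136/31]
Echelon form has 4 nonzero rows, so rank(A) = 4.

4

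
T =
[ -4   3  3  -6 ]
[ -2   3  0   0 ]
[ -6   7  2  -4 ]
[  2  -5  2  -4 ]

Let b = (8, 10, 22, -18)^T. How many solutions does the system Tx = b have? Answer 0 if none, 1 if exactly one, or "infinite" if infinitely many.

infinite

Row reduce the augmented matrix [T | b].
R2 ← R2 − (1/2)·R1: [0, 3/2, -3/2, 3, 6]
R3 ← R3 − (3/2)·R1: [0, 5/2, -5/2, 5, 10]
R4 ← R4 + (1/2)·R1: [0, -7/2, 7/2, -7, -14]
R3 ← R3 − (5/3)·R2: [0, 0, 0, 0, 0]
R4 ← R4 + (7/3)·R2: [0, 0, 0, 0, 0]
The echelon form has 2 nonzero rows, and every pivot lies in the first 4 columns, so rank(T) = rank([T|b]) = 2.
The system is consistent.
rank = 2 < 4 unknowns, so there are infinitely many solutions.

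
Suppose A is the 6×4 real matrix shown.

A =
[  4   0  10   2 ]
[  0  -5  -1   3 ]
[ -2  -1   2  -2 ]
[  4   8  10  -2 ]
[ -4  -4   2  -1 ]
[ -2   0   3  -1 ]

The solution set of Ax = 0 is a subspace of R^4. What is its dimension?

0

Row reduce to echelon form.
R3 ← R3 + (1/2)·R1: [0, -1, 7, -1]
R4 ← R4 − R1: [0, 8, 0, -4]
R5 ← R5 + R1: [0, -4, 12, 1]
R6 ← R6 + (1/2)·R1: [0, 0, 8, 0]
R3 ← R3 − (1/5)·R2: [0, 0, 36/5, -8/5]
R4 ← R4 + (8/5)·R2: [0, 0, -8/5, 4/5]
R5 ← R5 − (4/5)·R2: [0, 0, 64/5, -7/5]
R4 ← R4 + (2/9)·R3: [0, 0, 0, 4/9]
R5 ← R5 − (16/9)·R3: [0, 0, 0, 13/9]
R6 ← R6 − (10/9)·R3: [0, 0, 0, 16/9]
R5 ← R5 − (13/4)·R4: [0, 0, 0, 0]
R6 ← R6 − (4)·R4: [0, 0, 0, 0]
4 nonzero rows, so rank(A) = 4.
A has 4 columns; by rank–nullity, nullity = 4 − 4 = 0.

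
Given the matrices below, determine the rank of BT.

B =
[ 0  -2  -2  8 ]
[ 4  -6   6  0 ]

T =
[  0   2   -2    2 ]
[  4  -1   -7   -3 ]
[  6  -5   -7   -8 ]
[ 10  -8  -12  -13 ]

2

First compute BT:
[[ 60, -52, -68, -82],
 [ 12, -16,  -8, -22]]
Now row reduce the product.
R2 ← R2 − (1/5)·R1: [0, -28/5, 28/5, -28/5]
2 nonzero rows, so rank(BT) = 2.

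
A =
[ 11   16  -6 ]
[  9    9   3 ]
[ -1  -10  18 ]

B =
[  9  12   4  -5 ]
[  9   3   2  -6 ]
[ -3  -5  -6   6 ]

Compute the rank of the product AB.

First compute AB:
[[261, 210, 112, -187],
 [153, 120,  36, -81],
 [-153, -132, -132, 173]]
Now row reduce the product.
R2 ← R2 − (17/29)·R1: [0, -90/29, -860/29, 830/29]
R3 ← R3 + (17/29)·R1: [0, -258/29, -1924/29, 1838/29]
R3 ← R3 − (43/15)·R2: [0, 0, 56/3, -56/3]
3 nonzero rows, so rank(AB) = 3.

3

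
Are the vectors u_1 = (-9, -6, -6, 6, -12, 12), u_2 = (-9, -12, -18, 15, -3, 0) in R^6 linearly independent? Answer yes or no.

yes

Form the matrix with these vectors as rows and row reduce.
R2 ← R2 − R1: [0, -6, -12, 9, 9, -12]
2 nonzero rows, so the 2 vectors span a space of dimension 2.
Since 2 = 2, the vectors are linearly independent.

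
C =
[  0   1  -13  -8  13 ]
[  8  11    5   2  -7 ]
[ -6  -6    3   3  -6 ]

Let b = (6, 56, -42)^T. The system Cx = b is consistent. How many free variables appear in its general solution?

Row reduce the augmented matrix [C | b].
Swap R1 ↔ R2
R3 ← R3 + (3/4)·R1: [0, 9/4, 27/4, 9/2, -45/4, 0]
R3 ← R3 − (9/4)·R2: [0, 0, 36, 45/2, -81/2, -27/2]
The echelon form has 3 nonzero rows, and every pivot lies in the first 5 columns, so rank(C) = rank([C|b]) = 3.
The system is consistent.
Free variables = (unknowns) − (rank) = 5 − 3 = 2.

2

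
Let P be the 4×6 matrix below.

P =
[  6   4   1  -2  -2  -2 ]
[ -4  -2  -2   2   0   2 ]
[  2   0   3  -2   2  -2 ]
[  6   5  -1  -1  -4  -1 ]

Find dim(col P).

Row reduce to echelon form.
R2 ← R2 + (2/3)·R1: [0, 2/3, -4/3, 2/3, -4/3, 2/3]
R3 ← R3 − (1/3)·R1: [0, -4/3, 8/3, -4/3, 8/3, -4/3]
R4 ← R4 − R1: [0, 1, -2, 1, -2, 1]
R3 ← R3 + (2)·R2: [0, 0, 0, 0, 0, 0]
R4 ← R4 − (3/2)·R2: [0, 0, 0, 0, 0, 0]
Echelon form has 2 nonzero rows, so rank(P) = 2.
The column space has dimension equal to the rank: 2.

2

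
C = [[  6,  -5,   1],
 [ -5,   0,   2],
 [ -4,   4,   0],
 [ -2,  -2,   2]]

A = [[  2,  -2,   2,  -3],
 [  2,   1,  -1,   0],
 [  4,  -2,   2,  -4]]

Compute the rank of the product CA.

First compute CA:
[[  6, -19,  19, -22],
 [ -2,   6,  -6,   7],
 [  0,  12, -12,  12],
 [  0,  -2,   2,  -2]]
Now row reduce the product.
R2 ← R2 + (1/3)·R1: [0, -1/3, 1/3, -1/3]
R3 ← R3 + (36)·R2: [0, 0, 0, 0]
R4 ← R4 − (6)·R2: [0, 0, 0, 0]
2 nonzero rows, so rank(CA) = 2.

2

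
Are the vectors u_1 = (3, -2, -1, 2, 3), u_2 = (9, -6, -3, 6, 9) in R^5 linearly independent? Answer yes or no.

Form the matrix with these vectors as rows and row reduce.
R2 ← R2 − (3)·R1: [0, 0, 0, 0, 0]
1 nonzero row, so the 2 vectors span a space of dimension 1.
Since 1 < 2, the vectors are linearly dependent.

no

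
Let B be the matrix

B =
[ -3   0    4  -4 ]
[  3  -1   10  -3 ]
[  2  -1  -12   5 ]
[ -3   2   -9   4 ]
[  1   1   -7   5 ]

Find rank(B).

Row reduce to echelon form.
R2 ← R2 + R1: [0, -1, 14, -7]
R3 ← R3 + (2/3)·R1: [0, -1, -28/3, 7/3]
R4 ← R4 − R1: [0, 2, -13, 8]
R5 ← R5 + (1/3)·R1: [0, 1, -17/3, 11/3]
R3 ← R3 − R2: [0, 0, -70/3, 28/3]
R4 ← R4 + (2)·R2: [0, 0, 15, -6]
R5 ← R5 + R2: [0, 0, 25/3, -10/3]
R4 ← R4 + (9/14)·R3: [0, 0, 0, 0]
R5 ← R5 + (5/14)·R3: [0, 0, 0, 0]
Echelon form has 3 nonzero rows, so rank(B) = 3.

3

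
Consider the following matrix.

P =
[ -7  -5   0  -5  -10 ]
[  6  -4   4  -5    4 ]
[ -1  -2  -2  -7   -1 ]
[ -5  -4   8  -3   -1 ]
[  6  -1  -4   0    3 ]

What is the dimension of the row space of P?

Row reduce to echelon form.
R2 ← R2 + (6/7)·R1: [0, -58/7, 4, -65/7, -32/7]
R3 ← R3 − (1/7)·R1: [0, -9/7, -2, -44/7, 3/7]
R4 ← R4 − (5/7)·R1: [0, -3/7, 8, 4/7, 43/7]
R5 ← R5 + (6/7)·R1: [0, -37/7, -4, -30/7, -39/7]
R3 ← R3 − (9/58)·R2: [0, 0, -76/29, -281/58, 33/29]
R4 ← R4 − (3/58)·R2: [0, 0, 226/29, 61/58, 185/29]
R5 ← R5 − (37/58)·R2: [0, 0, -190/29, 95/58, -77/29]
R4 ← R4 + (113/38)·R3: [0, 0, 0, -1015/76, 371/38]
R5 ← R5 − (5/2)·R3: [0, 0, 0, 55/4, -11/2]
R5 ← R5 + (209/203)·R4: [0, 0, 0, 0, 132/29]
Echelon form has 5 nonzero rows, so rank(P) = 5.
The row space has dimension equal to the rank: 5.

5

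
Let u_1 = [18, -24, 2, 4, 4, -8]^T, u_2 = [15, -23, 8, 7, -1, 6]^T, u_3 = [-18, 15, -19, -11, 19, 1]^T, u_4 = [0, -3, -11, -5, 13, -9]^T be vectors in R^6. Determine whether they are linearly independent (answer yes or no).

no

Form the matrix with these vectors as rows and row reduce.
R2 ← R2 − (5/6)·R1: [0, -3, 19/3, 11/3, -13/3, 38/3]
R3 ← R3 + R1: [0, -9, -17, -7, 23, -7]
R3 ← R3 − (3)·R2: [0, 0, -36, -18, 36, -45]
R4 ← R4 − R2: [0, 0, -52/3, -26/3, 52/3, -65/3]
R4 ← R4 − (13/27)·R3: [0, 0, 0, 0, 0, 0]
3 nonzero rows, so the 4 vectors span a space of dimension 3.
Since 3 < 4, the vectors are linearly dependent.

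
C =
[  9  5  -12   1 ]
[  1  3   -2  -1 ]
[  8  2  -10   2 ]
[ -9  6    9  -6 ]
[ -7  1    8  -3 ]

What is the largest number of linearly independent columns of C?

2

Row reduce to echelon form.
R2 ← R2 − (1/9)·R1: [0, 22/9, -2/3, -10/9]
R3 ← R3 − (8/9)·R1: [0, -22/9, 2/3, 10/9]
R4 ← R4 + R1: [0, 11, -3, -5]
R5 ← R5 + (7/9)·R1: [0, 44/9, -4/3, -20/9]
R3 ← R3 + R2: [0, 0, 0, 0]
R4 ← R4 − (9/2)·R2: [0, 0, 0, 0]
R5 ← R5 − (2)·R2: [0, 0, 0, 0]
Echelon form has 2 nonzero rows, so rank(C) = 2.
The rank gives the maximum number of linearly independent columns: 2.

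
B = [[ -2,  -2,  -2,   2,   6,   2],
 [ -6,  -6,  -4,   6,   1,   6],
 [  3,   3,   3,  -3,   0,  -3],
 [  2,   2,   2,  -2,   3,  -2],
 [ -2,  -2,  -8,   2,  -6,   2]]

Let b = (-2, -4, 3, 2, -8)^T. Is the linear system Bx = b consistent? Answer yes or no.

yes

Row reduce the augmented matrix [B | b].
R2 ← R2 − (3)·R1: [0, 0, 2, 0, -17, 0, 2]
R3 ← R3 + (3/2)·R1: [0, 0, 0, 0, 9, 0, 0]
R4 ← R4 + R1: [0, 0, 0, 0, 9, 0, 0]
R5 ← R5 − R1: [0, 0, -6, 0, -12, 0, -6]
R5 ← R5 + (3)·R2: [0, 0, 0, 0, -63, 0, 0]
R4 ← R4 − R3: [0, 0, 0, 0, 0, 0, 0]
R5 ← R5 + (7)·R3: [0, 0, 0, 0, 0, 0, 0]
The echelon form has 3 nonzero rows, and every pivot lies in the first 6 columns, so rank(B) = rank([B|b]) = 3.
The system is consistent.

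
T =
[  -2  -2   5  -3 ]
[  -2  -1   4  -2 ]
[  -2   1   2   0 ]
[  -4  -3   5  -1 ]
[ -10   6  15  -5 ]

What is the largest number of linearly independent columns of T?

3

Row reduce to echelon form.
R2 ← R2 − R1: [0, 1, -1, 1]
R3 ← R3 − R1: [0, 3, -3, 3]
R4 ← R4 − (2)·R1: [0, 1, -5, 5]
R5 ← R5 − (5)·R1: [0, 16, -10, 10]
R3 ← R3 − (3)·R2: [0, 0, 0, 0]
R4 ← R4 − R2: [0, 0, -4, 4]
R5 ← R5 − (16)·R2: [0, 0, 6, -6]
Swap R3 ↔ R4
R5 ← R5 + (3/2)·R3: [0, 0, 0, 0]
Echelon form has 3 nonzero rows, so rank(T) = 3.
The rank gives the maximum number of linearly independent columns: 3.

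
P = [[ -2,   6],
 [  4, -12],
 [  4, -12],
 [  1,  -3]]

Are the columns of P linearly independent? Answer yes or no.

no

Row reduce P to echelon form.
R2 ← R2 + (2)·R1: [0, 0]
R3 ← R3 + (2)·R1: [0, 0]
R4 ← R4 + (1/2)·R1: [0, 0]
1 pivot among 2 columns.
Only 1 < 2 pivot columns, so the columns are linearly dependent.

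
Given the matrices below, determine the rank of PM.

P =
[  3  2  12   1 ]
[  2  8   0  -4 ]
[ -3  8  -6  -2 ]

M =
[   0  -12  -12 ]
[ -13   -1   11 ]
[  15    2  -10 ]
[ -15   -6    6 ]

First compute PM:
[[139, -20, -128],
 [-44,  -8,  40],
 [-164,  28, 172]]
Now row reduce the product.
R2 ← R2 + (44/139)·R1: [0, -1992/139, -72/139]
R3 ← R3 + (164/139)·R1: [0, 612/139, 2916/139]
R3 ← R3 + (51/166)·R2: [0, 0, 1728/83]
3 nonzero rows, so rank(PM) = 3.

3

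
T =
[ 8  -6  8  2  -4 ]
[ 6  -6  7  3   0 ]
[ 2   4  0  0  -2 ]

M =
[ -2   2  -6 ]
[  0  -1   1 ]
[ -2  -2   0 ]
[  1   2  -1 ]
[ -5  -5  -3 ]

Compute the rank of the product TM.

First compute TM:
[[-10,  30, -44],
 [-23,  10, -45],
 [  6,  10,  -2]]
Now row reduce the product.
R2 ← R2 − (23/10)·R1: [0, -59, 281/5]
R3 ← R3 + (3/5)·R1: [0, 28, -142/5]
R3 ← R3 + (28/59)·R2: [0, 0, -102/59]
3 nonzero rows, so rank(TM) = 3.

3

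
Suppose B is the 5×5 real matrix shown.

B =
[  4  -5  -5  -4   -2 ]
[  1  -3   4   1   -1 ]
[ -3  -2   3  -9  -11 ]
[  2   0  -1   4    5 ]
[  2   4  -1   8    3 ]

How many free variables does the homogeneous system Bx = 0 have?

0

Row reduce to echelon form.
R2 ← R2 − (1/4)·R1: [0, -7/4, 21/4, 2, -1/2]
R3 ← R3 + (3/4)·R1: [0, -23/4, -3/4, -12, -25/2]
R4 ← R4 − (1/2)·R1: [0, 5/2, 3/2, 6, 6]
R5 ← R5 − (1/2)·R1: [0, 13/2, 3/2, 10, 4]
R3 ← R3 − (23/7)·R2: [0, 0, -18, -130/7, -76/7]
R4 ← R4 + (10/7)·R2: [0, 0, 9, 62/7, 37/7]
R5 ← R5 + (26/7)·R2: [0, 0, 21, 122/7, 15/7]
R4 ← R4 + (1/2)·R3: [0, 0, 0, -3/7, -1/7]
R5 ← R5 + (7/6)·R3: [0, 0, 0, -89/21, -221/21]
R5 ← R5 − (89/9)·R4: [0, 0, 0, 0, -82/9]
5 nonzero rows, so rank(B) = 5.
B has 5 columns; by rank–nullity, nullity = 5 − 5 = 0.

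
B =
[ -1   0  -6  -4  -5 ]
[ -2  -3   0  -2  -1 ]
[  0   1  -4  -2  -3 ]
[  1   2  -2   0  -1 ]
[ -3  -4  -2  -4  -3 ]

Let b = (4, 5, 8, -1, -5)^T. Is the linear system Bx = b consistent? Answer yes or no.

Row reduce the augmented matrix [B | b].
R2 ← R2 − (2)·R1: [0, -3, 12, 6, 9, -3]
R4 ← R4 + R1: [0, 2, -8, -4, -6, 3]
R5 ← R5 − (3)·R1: [0, -4, 16, 8, 12, -17]
R3 ← R3 + (1/3)·R2: [0, 0, 0, 0, 0, 7]
R4 ← R4 + (2/3)·R2: [0, 0, 0, 0, 0, 1]
R5 ← R5 − (4/3)·R2: [0, 0, 0, 0, 0, -13]
R4 ← R4 − (1/7)·R3: [0, 0, 0, 0, 0, 0]
R5 ← R5 + (13/7)·R3: [0, 0, 0, 0, 0, 0]
The echelon form has 3 nonzero rows; the last pivot sits in the augmented column, so rank(B) = 2 but rank([B|b]) = 3.
Since the ranks differ, the system is inconsistent.

no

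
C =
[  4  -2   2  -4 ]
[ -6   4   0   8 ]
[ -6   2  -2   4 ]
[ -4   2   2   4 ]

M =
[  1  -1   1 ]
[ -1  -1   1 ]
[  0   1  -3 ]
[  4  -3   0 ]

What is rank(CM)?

3

First compute CM:
[[-10,  12,  -4],
 [ 22, -22,  -2],
 [  8, -10,   2],
 [ 10,  -8,  -8]]
Now row reduce the product.
R2 ← R2 + (11/5)·R1: [0, 22/5, -54/5]
R3 ← R3 + (4/5)·R1: [0, -2/5, -6/5]
R4 ← R4 + R1: [0, 4, -12]
R3 ← R3 + (1/11)·R2: [0, 0, -24/11]
R4 ← R4 − (10/11)·R2: [0, 0, -24/11]
R4 ← R4 − R3: [0, 0, 0]
3 nonzero rows, so rank(CM) = 3.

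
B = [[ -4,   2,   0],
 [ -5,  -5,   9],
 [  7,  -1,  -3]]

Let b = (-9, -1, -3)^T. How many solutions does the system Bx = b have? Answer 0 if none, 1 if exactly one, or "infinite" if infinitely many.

0

Row reduce the augmented matrix [B | b].
R2 ← R2 − (5/4)·R1: [0, -15/2, 9, 41/4]
R3 ← R3 + (7/4)·R1: [0, 5/2, -3, -75/4]
R3 ← R3 + (1/3)·R2: [0, 0, 0, -46/3]
The echelon form has 3 nonzero rows; the last pivot sits in the augmented column, so rank(B) = 2 but rank([B|b]) = 3.
Since the ranks differ, the system is inconsistent.
It has no solutions.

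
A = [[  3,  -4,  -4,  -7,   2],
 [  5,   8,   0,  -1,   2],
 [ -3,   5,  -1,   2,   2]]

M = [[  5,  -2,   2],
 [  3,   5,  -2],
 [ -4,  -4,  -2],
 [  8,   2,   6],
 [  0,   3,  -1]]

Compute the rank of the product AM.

3

First compute AM:
[[-37, -18, -22],
 [ 41,  34, -14],
 [ 20,  45,  -4]]
Now row reduce the product.
R2 ← R2 + (41/37)·R1: [0, 520/37, -1420/37]
R3 ← R3 + (20/37)·R1: [0, 1305/37, -588/37]
R3 ← R3 − (261/104)·R2: [0, 0, 2091/26]
3 nonzero rows, so rank(AM) = 3.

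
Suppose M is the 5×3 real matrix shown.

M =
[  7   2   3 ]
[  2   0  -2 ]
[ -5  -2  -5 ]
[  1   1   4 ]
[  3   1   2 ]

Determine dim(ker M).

Row reduce to echelon form.
R2 ← R2 − (2/7)·R1: [0, -4/7, -20/7]
R3 ← R3 + (5/7)·R1: [0, -4/7, -20/7]
R4 ← R4 − (1/7)·R1: [0, 5/7, 25/7]
R5 ← R5 − (3/7)·R1: [0, 1/7, 5/7]
R3 ← R3 − R2: [0, 0, 0]
R4 ← R4 + (5/4)·R2: [0, 0, 0]
R5 ← R5 + (1/4)·R2: [0, 0, 0]
2 nonzero rows, so rank(M) = 2.
M has 3 columns; by rank–nullity, nullity = 3 − 2 = 1.

1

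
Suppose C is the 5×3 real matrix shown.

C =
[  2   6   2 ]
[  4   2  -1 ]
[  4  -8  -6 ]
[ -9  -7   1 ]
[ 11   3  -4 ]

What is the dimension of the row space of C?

2

Row reduce to echelon form.
R2 ← R2 − (2)·R1: [0, -10, -5]
R3 ← R3 − (2)·R1: [0, -20, -10]
R4 ← R4 + (9/2)·R1: [0, 20, 10]
R5 ← R5 − (11/2)·R1: [0, -30, -15]
R3 ← R3 − (2)·R2: [0, 0, 0]
R4 ← R4 + (2)·R2: [0, 0, 0]
R5 ← R5 − (3)·R2: [0, 0, 0]
Echelon form has 2 nonzero rows, so rank(C) = 2.
The row space has dimension equal to the rank: 2.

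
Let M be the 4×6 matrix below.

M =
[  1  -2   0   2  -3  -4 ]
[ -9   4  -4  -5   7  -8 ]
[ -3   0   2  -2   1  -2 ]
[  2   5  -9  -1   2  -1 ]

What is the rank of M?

4

Row reduce to echelon form.
R2 ← R2 + (9)·R1: [0, -14, -4, 13, -20, -44]
R3 ← R3 + (3)·R1: [0, -6, 2, 4, -8, -14]
R4 ← R4 − (2)·R1: [0, 9, -9, -5, 8, 7]
R3 ← R3 − (3/7)·R2: [0, 0, 26/7, -11/7, 4/7, 34/7]
R4 ← R4 + (9/14)·R2: [0, 0, -81/7, 47/14, -34/7, -149/7]
R4 ← R4 + (81/26)·R3: [0, 0, 0, -20/13, -40/13, -80/13]
Echelon form has 4 nonzero rows, so rank(M) = 4.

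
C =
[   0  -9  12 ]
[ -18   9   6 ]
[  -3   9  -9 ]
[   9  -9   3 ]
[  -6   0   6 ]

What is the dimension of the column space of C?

Row reduce to echelon form.
Swap R1 ↔ R2
R3 ← R3 − (1/6)·R1: [0, 15/2, -10]
R4 ← R4 + (1/2)·R1: [0, -9/2, 6]
R5 ← R5 − (1/3)·R1: [0, -3, 4]
R3 ← R3 + (5/6)·R2: [0, 0, 0]
R4 ← R4 − (1/2)·R2: [0, 0, 0]
R5 ← R5 − (1/3)·R2: [0, 0, 0]
Echelon form has 2 nonzero rows, so rank(C) = 2.
The column space has dimension equal to the rank: 2.

2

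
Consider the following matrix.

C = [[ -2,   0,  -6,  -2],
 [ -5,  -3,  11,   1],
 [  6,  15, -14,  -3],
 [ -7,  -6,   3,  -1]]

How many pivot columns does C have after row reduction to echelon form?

3

Row reduce to echelon form.
R2 ← R2 − (5/2)·R1: [0, -3, 26, 6]
R3 ← R3 + (3)·R1: [0, 15, -32, -9]
R4 ← R4 − (7/2)·R1: [0, -6, 24, 6]
R3 ← R3 + (5)·R2: [0, 0, 98, 21]
R4 ← R4 − (2)·R2: [0, 0, -28, -6]
R4 ← R4 + (2/7)·R3: [0, 0, 0, 0]
Echelon form has 3 nonzero rows, so rank(C) = 3.
Each nonzero row contributes one pivot column: 3 pivot columns.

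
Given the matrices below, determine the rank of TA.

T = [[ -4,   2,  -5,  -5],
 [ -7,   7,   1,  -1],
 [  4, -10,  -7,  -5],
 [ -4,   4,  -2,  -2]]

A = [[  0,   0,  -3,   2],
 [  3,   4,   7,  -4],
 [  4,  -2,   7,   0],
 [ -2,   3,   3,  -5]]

First compute TA:
[[ -4,   3, -24,   9],
 [ 27,  23,  74, -37],
 [-48, -41, -146,  73],
 [  8,  14,  20, -14]]
Now row reduce the product.
R2 ← R2 + (27/4)·R1: [0, 173/4, -88, 95/4]
R3 ← R3 − (12)·R1: [0, -77, 142, -35]
R4 ← R4 + (2)·R1: [0, 20, -28, 4]
R3 ← R3 + (308/173)·R2: [0, 0, -2538/173, 1260/173]
R4 ← R4 − (80/173)·R2: [0, 0, 2196/173, -1208/173]
R4 ← R4 + (122/141)·R3: [0, 0, 0, -32/47]
4 nonzero rows, so rank(TA) = 4.

4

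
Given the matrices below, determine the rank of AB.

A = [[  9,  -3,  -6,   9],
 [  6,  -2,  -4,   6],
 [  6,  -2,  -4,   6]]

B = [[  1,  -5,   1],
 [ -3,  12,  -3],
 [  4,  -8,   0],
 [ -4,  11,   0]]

First compute AB:
[[-42,  66,  18],
 [-28,  44,  12],
 [-28,  44,  12]]
Now row reduce the product.
R2 ← R2 − (2/3)·R1: [0, 0, 0]
R3 ← R3 − (2/3)·R1: [0, 0, 0]
1 nonzero row, so rank(AB) = 1.

1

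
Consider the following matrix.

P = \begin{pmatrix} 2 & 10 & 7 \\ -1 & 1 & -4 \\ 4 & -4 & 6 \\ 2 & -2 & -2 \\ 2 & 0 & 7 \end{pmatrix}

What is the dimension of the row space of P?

Row reduce to echelon form.
R2 ← R2 + (1/2)·R1: [0, 6, -1/2]
R3 ← R3 − (2)·R1: [0, -24, -8]
R4 ← R4 − R1: [0, -12, -9]
R5 ← R5 − R1: [0, -10, 0]
R3 ← R3 + (4)·R2: [0, 0, -10]
R4 ← R4 + (2)·R2: [0, 0, -10]
R5 ← R5 + (5/3)·R2: [0, 0, -5/6]
R4 ← R4 − R3: [0, 0, 0]
R5 ← R5 − (1/12)·R3: [0, 0, 0]
Echelon form has 3 nonzero rows, so rank(P) = 3.
The row space has dimension equal to the rank: 3.

3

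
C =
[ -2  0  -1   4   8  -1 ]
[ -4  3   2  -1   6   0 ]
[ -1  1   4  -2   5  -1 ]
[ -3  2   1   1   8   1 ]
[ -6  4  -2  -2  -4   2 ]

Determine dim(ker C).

Row reduce to echelon form.
R2 ← R2 − (2)·R1: [0, 3, 4, -9, -10, 2]
R3 ← R3 − (1/2)·R1: [0, 1, 9/2, -4, 1, -1/2]
R4 ← R4 − (3/2)·R1: [0, 2, 5/2, -5, -4, 5/2]
R5 ← R5 − (3)·R1: [0, 4, 1, -14, -28, 5]
R3 ← R3 − (1/3)·R2: [0, 0, 19/6, -1, 13/3, -7/6]
R4 ← R4 − (2/3)·R2: [0, 0, -1/6, 1, 8/3, 7/6]
R5 ← R5 − (4/3)·R2: [0, 0, -13/3, -2, -44/3, 7/3]
R4 ← R4 + (1/19)·R3: [0, 0, 0, 18/19, 55/19, 21/19]
R5 ← R5 + (26/19)·R3: [0, 0, 0, -64/19, -166/19, 14/19]
R5 ← R5 + (32/9)·R4: [0, 0, 0, 0, 14/9, 14/3]
5 nonzero rows, so rank(C) = 5.
C has 6 columns; by rank–nullity, nullity = 6 − 5 = 1.

1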